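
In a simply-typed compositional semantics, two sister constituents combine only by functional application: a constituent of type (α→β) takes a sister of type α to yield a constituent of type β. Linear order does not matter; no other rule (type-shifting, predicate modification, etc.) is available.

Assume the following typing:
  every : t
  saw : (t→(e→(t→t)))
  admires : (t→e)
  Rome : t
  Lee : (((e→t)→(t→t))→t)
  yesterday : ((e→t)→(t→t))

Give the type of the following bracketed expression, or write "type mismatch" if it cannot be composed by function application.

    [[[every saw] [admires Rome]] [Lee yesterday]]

At [every saw], saw : (t→(e→(t→t))) takes every : t, giving (e→(t→t)).
At [admires Rome], admires : (t→e) takes Rome : t, giving e.
At [[every saw] [admires Rome]], [every saw] : (e→(t→t)) takes [admires Rome] : e, giving (t→t).
At [Lee yesterday], Lee : (((e→t)→(t→t))→t) takes yesterday : ((e→t)→(t→t)), giving t.
At [[[every saw] [admires Rome]] [Lee yesterday]], [[every saw] [admires Rome]] : (t→t) takes [Lee yesterday] : t, giving t.

t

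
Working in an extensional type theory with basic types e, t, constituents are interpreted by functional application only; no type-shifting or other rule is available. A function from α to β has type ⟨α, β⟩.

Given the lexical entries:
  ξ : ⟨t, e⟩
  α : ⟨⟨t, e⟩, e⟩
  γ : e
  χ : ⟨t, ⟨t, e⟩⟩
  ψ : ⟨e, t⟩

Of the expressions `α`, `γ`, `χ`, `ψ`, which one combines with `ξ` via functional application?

α — combines: α : ⟨⟨t, e⟩, e⟩ takes ξ : ⟨t, e⟩ as argument, giving e.
γ : e — neither side's domain matches the other.
χ : ⟨t, ⟨t, e⟩⟩ — neither side's domain matches the other.
ψ : ⟨e, t⟩ — neither side's domain matches the other.

α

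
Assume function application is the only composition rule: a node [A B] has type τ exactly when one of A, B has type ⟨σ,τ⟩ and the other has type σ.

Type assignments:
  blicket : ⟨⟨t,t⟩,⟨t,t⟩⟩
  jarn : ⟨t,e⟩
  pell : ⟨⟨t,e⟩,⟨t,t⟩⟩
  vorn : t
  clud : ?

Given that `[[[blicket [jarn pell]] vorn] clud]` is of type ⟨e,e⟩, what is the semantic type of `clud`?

⟨t,⟨e,e⟩⟩

[[[blicket [jarn pell]] vorn] clud] must have type ⟨e,e⟩. The sister [[blicket [jarn pell]] vorn] has type t; that is not a function onto ⟨e,e⟩, so clud must be the functor, of type ⟨t,⟨e,e⟩⟩.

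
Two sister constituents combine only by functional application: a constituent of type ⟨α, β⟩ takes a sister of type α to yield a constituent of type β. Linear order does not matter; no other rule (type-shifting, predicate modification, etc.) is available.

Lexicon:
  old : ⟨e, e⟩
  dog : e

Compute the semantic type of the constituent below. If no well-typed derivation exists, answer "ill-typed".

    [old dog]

[old dog]: old is ⟨e, e⟩, dog is e; result e.

e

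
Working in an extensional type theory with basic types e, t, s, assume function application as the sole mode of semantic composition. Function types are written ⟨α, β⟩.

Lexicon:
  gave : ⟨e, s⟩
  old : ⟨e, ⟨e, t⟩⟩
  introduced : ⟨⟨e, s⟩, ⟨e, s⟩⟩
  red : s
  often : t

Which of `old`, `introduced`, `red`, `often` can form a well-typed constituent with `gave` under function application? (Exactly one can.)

old : ⟨e, ⟨e, t⟩⟩ — neither side's domain matches the other.
introduced — combines: introduced : ⟨⟨e, s⟩, ⟨e, s⟩⟩ takes gave : ⟨e, s⟩ as argument, giving ⟨e, s⟩.
red : s — neither side's domain matches the other.
often : t — neither side's domain matches the other.

introduced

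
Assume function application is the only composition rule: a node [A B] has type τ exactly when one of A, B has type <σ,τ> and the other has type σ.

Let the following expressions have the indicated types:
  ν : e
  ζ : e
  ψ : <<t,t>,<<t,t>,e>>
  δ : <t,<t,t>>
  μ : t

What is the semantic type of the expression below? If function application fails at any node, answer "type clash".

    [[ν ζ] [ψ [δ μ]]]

At [ν ζ]: neither e nor e can take the other as argument; the node is ill-typed.

type clash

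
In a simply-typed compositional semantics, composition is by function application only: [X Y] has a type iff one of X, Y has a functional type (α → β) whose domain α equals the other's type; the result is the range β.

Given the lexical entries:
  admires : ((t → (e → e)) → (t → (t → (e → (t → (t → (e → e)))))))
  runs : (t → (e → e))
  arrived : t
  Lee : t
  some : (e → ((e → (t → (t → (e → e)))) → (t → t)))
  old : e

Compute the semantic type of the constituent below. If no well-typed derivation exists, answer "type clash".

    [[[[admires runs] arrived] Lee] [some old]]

(t → t)

At [admires runs], admires : ((t → (e → e)) → (t → (t → (e → (t → (t → (e → e))))))) takes runs : (t → (e → e)), giving (t → (t → (e → (t → (t → (e → e)))))).
At [[admires runs] arrived], [admires runs] : (t → (t → (e → (t → (t → (e → e)))))) takes arrived : t, giving (t → (e → (t → (t → (e → e))))).
At [[[admires runs] arrived] Lee], [[admires runs] arrived] : (t → (e → (t → (t → (e → e))))) takes Lee : t, giving (e → (t → (t → (e → e)))).
At [some old], some : (e → ((e → (t → (t → (e → e)))) → (t → t))) takes old : e, giving ((e → (t → (t → (e → e)))) → (t → t)).
At [[[[admires runs] arrived] Lee] [some old]], [some old] : ((e → (t → (t → (e → e)))) → (t → t)) takes [[[admires runs] arrived] Lee] : (e → (t → (t → (e → e)))), giving (t → t).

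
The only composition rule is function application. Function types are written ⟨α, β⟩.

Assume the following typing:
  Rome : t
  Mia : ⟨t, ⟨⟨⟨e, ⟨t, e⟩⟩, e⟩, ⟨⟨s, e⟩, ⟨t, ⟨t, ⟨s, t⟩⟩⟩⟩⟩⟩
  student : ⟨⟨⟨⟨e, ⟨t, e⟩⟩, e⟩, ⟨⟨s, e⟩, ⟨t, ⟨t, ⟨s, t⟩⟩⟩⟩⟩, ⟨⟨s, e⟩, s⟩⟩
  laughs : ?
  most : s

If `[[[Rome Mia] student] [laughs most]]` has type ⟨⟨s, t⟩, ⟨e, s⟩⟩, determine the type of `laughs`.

[[[Rome Mia] student] [laughs most]] is required to be ⟨⟨s, t⟩, ⟨e, s⟩⟩. [[Rome Mia] student] : ⟨⟨s, e⟩, s⟩ cannot yield ⟨⟨s, t⟩, ⟨e, s⟩⟩ as functor, so [laughs most] : ⟨⟨⟨s, e⟩, s⟩, ⟨⟨s, t⟩, ⟨e, s⟩⟩⟩.
[laughs most] is required to be ⟨⟨⟨s, e⟩, s⟩, ⟨⟨s, t⟩, ⟨e, s⟩⟩⟩. most : s cannot yield ⟨⟨⟨s, e⟩, s⟩, ⟨⟨s, t⟩, ⟨e, s⟩⟩⟩ as functor, so laughs : ⟨s, ⟨⟨⟨s, e⟩, s⟩, ⟨⟨s, t⟩, ⟨e, s⟩⟩⟩⟩.

⟨s, ⟨⟨⟨s, e⟩, s⟩, ⟨⟨s, t⟩, ⟨e, s⟩⟩⟩⟩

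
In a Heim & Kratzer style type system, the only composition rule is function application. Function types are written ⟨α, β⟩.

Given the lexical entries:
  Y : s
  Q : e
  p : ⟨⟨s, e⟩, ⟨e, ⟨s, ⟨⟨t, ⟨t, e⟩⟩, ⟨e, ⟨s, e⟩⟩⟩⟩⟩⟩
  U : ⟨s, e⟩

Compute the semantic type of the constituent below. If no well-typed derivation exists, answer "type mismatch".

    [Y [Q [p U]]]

⟨⟨t, ⟨t, e⟩⟩, ⟨e, ⟨s, e⟩⟩⟩

At [p U], p : ⟨⟨s, e⟩, ⟨e, ⟨s, ⟨⟨t, ⟨t, e⟩⟩, ⟨e, ⟨s, e⟩⟩⟩⟩⟩⟩ takes U : ⟨s, e⟩, giving ⟨e, ⟨s, ⟨⟨t, ⟨t, e⟩⟩, ⟨e, ⟨s, e⟩⟩⟩⟩⟩.
At [Q [p U]], [p U] : ⟨e, ⟨s, ⟨⟨t, ⟨t, e⟩⟩, ⟨e, ⟨s, e⟩⟩⟩⟩⟩ takes Q : e, giving ⟨s, ⟨⟨t, ⟨t, e⟩⟩, ⟨e, ⟨s, e⟩⟩⟩⟩.
At [Y [Q [p U]]], [Q [p U]] : ⟨s, ⟨⟨t, ⟨t, e⟩⟩, ⟨e, ⟨s, e⟩⟩⟩⟩ takes Y : s, giving ⟨⟨t, ⟨t, e⟩⟩, ⟨e, ⟨s, e⟩⟩⟩.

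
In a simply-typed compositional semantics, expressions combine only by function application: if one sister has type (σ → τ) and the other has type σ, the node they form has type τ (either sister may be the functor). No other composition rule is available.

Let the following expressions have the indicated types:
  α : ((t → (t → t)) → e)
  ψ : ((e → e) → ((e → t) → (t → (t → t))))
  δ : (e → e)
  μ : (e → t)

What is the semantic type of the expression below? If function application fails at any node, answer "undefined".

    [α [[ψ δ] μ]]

e

[ψ δ]: functor ψ : ((e → e) → ((e → t) → (t → (t → t)))), argument δ : (e → e); result ((e → t) → (t → (t → t))).
[[ψ δ] μ]: functor [ψ δ] : ((e → t) → (t → (t → t))), argument μ : (e → t); result (t → (t → t)).
[α [[ψ δ] μ]]: functor α : ((t → (t → t)) → e), argument [[ψ δ] μ] : (t → (t → t)); result e.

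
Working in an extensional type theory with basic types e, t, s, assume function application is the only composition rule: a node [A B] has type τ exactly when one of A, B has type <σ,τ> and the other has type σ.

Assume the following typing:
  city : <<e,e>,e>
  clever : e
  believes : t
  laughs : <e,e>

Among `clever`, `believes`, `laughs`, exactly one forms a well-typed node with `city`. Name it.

clever : e — does not combine with city.
believes : t — does not combine with city.
laughs — combines: city : <<e,e>,e> takes laughs : <e,e> as argument, giving e.

laughs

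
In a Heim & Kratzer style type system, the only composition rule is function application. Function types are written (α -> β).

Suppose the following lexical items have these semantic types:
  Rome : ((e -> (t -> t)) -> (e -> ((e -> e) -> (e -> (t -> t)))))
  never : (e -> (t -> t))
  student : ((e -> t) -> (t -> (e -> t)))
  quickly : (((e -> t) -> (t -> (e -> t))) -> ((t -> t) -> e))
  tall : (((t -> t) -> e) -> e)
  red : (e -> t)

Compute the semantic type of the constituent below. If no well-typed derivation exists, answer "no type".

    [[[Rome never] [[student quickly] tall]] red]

[Rome never]: functor Rome : ((e -> (t -> t)) -> (e -> ((e -> e) -> (e -> (t -> t))))), argument never : (e -> (t -> t)); result (e -> ((e -> e) -> (e -> (t -> t)))).
[student quickly]: functor quickly : (((e -> t) -> (t -> (e -> t))) -> ((t -> t) -> e)), argument student : ((e -> t) -> (t -> (e -> t))); result ((t -> t) -> e).
[[student quickly] tall]: functor tall : (((t -> t) -> e) -> e), argument [student quickly] : ((t -> t) -> e); result e.
[[Rome never] [[student quickly] tall]]: functor [Rome never] : (e -> ((e -> e) -> (e -> (t -> t)))), argument [[student quickly] tall] : e; result ((e -> e) -> (e -> (t -> t))).
At [[[Rome never] [[student quickly] tall]] red]: neither ((e -> e) -> (e -> (t -> t))) nor (e -> t) can take the other as argument; the node is ill-typed.

no type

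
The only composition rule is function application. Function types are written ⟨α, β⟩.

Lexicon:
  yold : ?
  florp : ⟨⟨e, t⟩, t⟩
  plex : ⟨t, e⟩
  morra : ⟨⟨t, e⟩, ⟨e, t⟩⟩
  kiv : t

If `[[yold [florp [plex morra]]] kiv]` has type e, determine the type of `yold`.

⟨t, ⟨t, e⟩⟩

[[yold [florp [plex morra]]] kiv] is required to be e. kiv : t cannot yield e as functor, so [yold [florp [plex morra]]] : ⟨t, e⟩.
[yold [florp [plex morra]]] is required to be ⟨t, e⟩. [florp [plex morra]] : t cannot yield ⟨t, e⟩ as functor, so yold : ⟨t, ⟨t, e⟩⟩.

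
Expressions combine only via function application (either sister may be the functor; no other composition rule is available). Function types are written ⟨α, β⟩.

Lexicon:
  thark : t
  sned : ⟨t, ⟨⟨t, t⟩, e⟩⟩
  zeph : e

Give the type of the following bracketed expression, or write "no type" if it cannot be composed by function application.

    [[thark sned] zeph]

no type

At [thark sned], sned : ⟨t, ⟨⟨t, t⟩, e⟩⟩ takes thark : t, giving ⟨⟨t, t⟩, e⟩.
At [[thark sned] zeph]: neither ⟨⟨t, t⟩, e⟩ nor e can take the other as argument; the node is ill-typed.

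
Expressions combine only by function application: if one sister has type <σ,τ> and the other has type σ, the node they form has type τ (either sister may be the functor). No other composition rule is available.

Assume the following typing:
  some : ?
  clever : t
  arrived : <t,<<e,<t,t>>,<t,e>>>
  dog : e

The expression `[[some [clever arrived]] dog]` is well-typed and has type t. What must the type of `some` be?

[[some [clever arrived]] dog] must have type t. The sister dog has type e; that is not a function onto t, so [some [clever arrived]] must be the functor, of type <e,t>.
[some [clever arrived]] must have type <e,t>. The sister [clever arrived] has type <<e,<t,t>>,<t,e>>; that is not a function onto <e,t>, so some must be the functor, of type <<<e,<t,t>>,<t,e>>,<e,t>>.

<<<e,<t,t>>,<t,e>>,<e,t>>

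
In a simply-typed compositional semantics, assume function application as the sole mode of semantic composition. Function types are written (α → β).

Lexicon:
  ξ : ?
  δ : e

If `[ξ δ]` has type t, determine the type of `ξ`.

(e → t)

[ξ δ] is required to be t. δ : e cannot yield t as functor, so ξ : (e → t).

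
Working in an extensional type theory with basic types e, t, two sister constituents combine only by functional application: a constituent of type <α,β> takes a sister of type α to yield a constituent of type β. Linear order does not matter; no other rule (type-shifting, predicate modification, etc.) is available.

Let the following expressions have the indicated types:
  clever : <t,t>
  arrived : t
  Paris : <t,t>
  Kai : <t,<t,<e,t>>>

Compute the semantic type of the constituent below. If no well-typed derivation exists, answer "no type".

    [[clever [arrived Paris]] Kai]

[arrived Paris]: functor Paris : <t,t>, argument arrived : t; result t.
[clever [arrived Paris]]: functor clever : <t,t>, argument [arrived Paris] : t; result t.
[[clever [arrived Paris]] Kai]: functor Kai : <t,<t,<e,t>>>, argument [clever [arrived Paris]] : t; result <t,<e,t>>.

<t,<e,t>>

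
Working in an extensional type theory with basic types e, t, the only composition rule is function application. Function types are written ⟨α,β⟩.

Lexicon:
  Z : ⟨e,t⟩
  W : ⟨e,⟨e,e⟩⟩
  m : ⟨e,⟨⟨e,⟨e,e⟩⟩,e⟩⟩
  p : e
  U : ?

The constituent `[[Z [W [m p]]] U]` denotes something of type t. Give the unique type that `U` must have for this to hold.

At [[Z [W [m p]]] U] (required: t): [Z [W [m p]]] is t, which is not a function with range t; hence U is the functor — type ⟨t,t⟩.

⟨t,t⟩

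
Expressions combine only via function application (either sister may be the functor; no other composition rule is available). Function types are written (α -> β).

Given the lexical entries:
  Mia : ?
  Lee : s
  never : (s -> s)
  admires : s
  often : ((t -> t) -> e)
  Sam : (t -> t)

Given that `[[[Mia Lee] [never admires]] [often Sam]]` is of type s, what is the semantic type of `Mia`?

[[[Mia Lee] [never admires]] [often Sam]] is required to be s. [often Sam] : e cannot yield s as functor, so [[Mia Lee] [never admires]] : (e -> s).
[[Mia Lee] [never admires]] is required to be (e -> s). [never admires] : s cannot yield (e -> s) as functor, so [Mia Lee] : (s -> (e -> s)).
[Mia Lee] is required to be (s -> (e -> s)). Lee : s cannot yield (s -> (e -> s)) as functor, so Mia : (s -> (s -> (e -> s))).

(s -> (s -> (e -> s)))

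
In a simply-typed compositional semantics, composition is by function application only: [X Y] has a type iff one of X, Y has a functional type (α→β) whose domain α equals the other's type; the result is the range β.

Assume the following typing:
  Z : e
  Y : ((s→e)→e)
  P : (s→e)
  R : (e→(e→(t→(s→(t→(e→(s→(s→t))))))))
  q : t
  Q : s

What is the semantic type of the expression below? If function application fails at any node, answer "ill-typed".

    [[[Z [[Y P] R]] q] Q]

(t→(e→(s→(s→t))))

At [Y P], Y : ((s→e)→e) takes P : (s→e), giving e.
At [[Y P] R], R : (e→(e→(t→(s→(t→(e→(s→(s→t)))))))) takes [Y P] : e, giving (e→(t→(s→(t→(e→(s→(s→t))))))).
At [Z [[Y P] R]], [[Y P] R] : (e→(t→(s→(t→(e→(s→(s→t))))))) takes Z : e, giving (t→(s→(t→(e→(s→(s→t)))))).
At [[Z [[Y P] R]] q], [Z [[Y P] R]] : (t→(s→(t→(e→(s→(s→t)))))) takes q : t, giving (s→(t→(e→(s→(s→t))))).
At [[[Z [[Y P] R]] q] Q], [[Z [[Y P] R]] q] : (s→(t→(e→(s→(s→t))))) takes Q : s, giving (t→(e→(s→(s→t)))).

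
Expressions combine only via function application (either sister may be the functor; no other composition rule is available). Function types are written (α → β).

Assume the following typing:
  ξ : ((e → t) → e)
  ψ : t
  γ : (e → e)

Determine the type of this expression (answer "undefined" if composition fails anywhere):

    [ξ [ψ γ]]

[ψ γ]: t and (e → e) cannot combine by function application — type clash.

undefined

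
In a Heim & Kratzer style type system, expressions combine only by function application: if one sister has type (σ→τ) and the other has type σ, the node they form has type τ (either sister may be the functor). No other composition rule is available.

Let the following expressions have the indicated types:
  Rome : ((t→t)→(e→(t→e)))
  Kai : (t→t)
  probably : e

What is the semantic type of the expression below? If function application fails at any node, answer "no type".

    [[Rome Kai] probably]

(t→e)

[Rome Kai] — Rome of type ((t→t)→(e→(t→e))) combines with Kai of type (t→t): type (e→(t→e)).
[[Rome Kai] probably] — [Rome Kai] of type (e→(t→e)) combines with probably of type e: type (t→e).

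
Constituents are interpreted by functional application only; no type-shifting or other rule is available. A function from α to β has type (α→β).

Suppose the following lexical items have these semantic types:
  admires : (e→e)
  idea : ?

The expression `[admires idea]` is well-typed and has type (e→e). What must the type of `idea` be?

[admires idea] must have type (e→e). The sister admires has type (e→e); that is not a function onto (e→e), so idea must be the functor, of type ((e→e)→(e→e)).

((e→e)→(e→e))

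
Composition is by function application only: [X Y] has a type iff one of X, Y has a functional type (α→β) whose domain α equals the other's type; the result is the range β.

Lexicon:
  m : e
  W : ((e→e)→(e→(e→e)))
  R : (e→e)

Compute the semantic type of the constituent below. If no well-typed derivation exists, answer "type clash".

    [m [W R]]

[W R]: ((e→e)→(e→(e→e))) applied to (e→e) yields (e→(e→e)).
[m [W R]]: (e→(e→e)) applied to e yields (e→e).

(e→e)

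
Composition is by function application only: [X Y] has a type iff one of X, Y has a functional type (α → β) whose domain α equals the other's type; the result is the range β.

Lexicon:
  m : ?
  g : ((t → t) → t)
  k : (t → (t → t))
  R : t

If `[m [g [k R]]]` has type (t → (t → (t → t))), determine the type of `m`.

[m [g [k R]]] must have type (t → (t → (t → t))). The sister [g [k R]] has type t; that is not a function onto (t → (t → (t → t))), so m must be the functor, of type (t → (t → (t → (t → t)))).

(t → (t → (t → (t → t))))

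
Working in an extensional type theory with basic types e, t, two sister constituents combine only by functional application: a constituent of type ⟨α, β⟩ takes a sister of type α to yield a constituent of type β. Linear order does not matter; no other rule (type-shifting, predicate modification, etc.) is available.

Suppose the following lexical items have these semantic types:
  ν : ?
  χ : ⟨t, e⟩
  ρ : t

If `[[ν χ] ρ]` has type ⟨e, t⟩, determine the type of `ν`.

For [[ν χ] ρ] to have type ⟨e, t⟩ with ρ of type t, [ν χ] must be the function: [ν χ] : ⟨t, ⟨e, t⟩⟩.
For [ν χ] to have type ⟨t, ⟨e, t⟩⟩ with χ of type ⟨t, e⟩, ν must be the function: ν : ⟨⟨t, e⟩, ⟨t, ⟨e, t⟩⟩⟩.

⟨⟨t, e⟩, ⟨t, ⟨e, t⟩⟩⟩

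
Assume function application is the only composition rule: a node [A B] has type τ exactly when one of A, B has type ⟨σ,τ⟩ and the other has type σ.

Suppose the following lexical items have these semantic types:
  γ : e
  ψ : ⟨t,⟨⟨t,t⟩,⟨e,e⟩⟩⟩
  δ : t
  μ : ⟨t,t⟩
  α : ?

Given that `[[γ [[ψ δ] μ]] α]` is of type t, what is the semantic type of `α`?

⟨e,t⟩

[[γ [[ψ δ] μ]] α] is required to be t. [γ [[ψ δ] μ]] : e cannot yield t as functor, so α : ⟨e,t⟩.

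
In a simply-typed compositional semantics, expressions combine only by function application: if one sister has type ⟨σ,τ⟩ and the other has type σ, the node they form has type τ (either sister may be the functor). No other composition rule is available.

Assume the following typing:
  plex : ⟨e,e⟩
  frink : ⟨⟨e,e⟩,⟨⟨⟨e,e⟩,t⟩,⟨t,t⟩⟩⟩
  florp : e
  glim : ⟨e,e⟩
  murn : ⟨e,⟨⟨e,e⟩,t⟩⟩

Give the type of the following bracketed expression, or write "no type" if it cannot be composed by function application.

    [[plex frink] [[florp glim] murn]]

[plex frink]: functor frink : ⟨⟨e,e⟩,⟨⟨⟨e,e⟩,t⟩,⟨t,t⟩⟩⟩, argument plex : ⟨e,e⟩; result ⟨⟨⟨e,e⟩,t⟩,⟨t,t⟩⟩.
[florp glim]: functor glim : ⟨e,e⟩, argument florp : e; result e.
[[florp glim] murn]: functor murn : ⟨e,⟨⟨e,e⟩,t⟩⟩, argument [florp glim] : e; result ⟨⟨e,e⟩,t⟩.
[[plex frink] [[florp glim] murn]]: functor [plex frink] : ⟨⟨⟨e,e⟩,t⟩,⟨t,t⟩⟩, argument [[florp glim] murn] : ⟨⟨e,e⟩,t⟩; result ⟨t,t⟩.

⟨t,t⟩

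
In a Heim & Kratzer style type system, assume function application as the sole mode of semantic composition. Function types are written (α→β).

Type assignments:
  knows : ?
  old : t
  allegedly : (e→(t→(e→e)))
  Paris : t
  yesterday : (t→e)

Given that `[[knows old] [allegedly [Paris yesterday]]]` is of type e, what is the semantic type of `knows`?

(t→((t→(e→e))→e))

For [[knows old] [allegedly [Paris yesterday]]] to have type e with [allegedly [Paris yesterday]] of type (t→(e→e)), [knows old] must be the function: [knows old] : ((t→(e→e))→e).
For [knows old] to have type ((t→(e→e))→e) with old of type t, knows must be the function: knows : (t→((t→(e→e))→e)).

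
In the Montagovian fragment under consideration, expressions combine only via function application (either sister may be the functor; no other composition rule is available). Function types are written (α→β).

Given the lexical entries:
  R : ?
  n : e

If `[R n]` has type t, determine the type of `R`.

At [R n] (required: t): n is e, which is not a function with range t; hence R is the functor — type (e→t).

(e→t)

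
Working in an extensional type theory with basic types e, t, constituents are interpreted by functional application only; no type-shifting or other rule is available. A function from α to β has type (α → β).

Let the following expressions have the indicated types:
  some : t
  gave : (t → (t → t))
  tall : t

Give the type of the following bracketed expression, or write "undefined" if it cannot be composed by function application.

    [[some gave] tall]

[some gave]: gave is (t → (t → t)), some is t; result (t → t).
[[some gave] tall]: [some gave] is (t → t), tall is t; result t.

t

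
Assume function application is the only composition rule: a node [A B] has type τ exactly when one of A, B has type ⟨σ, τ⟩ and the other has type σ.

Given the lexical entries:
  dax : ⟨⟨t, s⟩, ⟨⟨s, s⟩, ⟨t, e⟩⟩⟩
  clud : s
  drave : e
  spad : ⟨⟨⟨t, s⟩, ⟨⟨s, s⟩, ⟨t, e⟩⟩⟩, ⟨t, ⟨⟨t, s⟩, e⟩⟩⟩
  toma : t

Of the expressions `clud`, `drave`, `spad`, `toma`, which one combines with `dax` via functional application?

spad

clud : s — neither side's domain matches the other.
drave : e — neither side's domain matches the other.
spad — combines: spad : ⟨⟨⟨t, s⟩, ⟨⟨s, s⟩, ⟨t, e⟩⟩⟩, ⟨t, ⟨⟨t, s⟩, e⟩⟩⟩ takes dax : ⟨⟨t, s⟩, ⟨⟨s, s⟩, ⟨t, e⟩⟩⟩ as argument, giving ⟨t, ⟨⟨t, s⟩, e⟩⟩.
toma : t — neither side's domain matches the other.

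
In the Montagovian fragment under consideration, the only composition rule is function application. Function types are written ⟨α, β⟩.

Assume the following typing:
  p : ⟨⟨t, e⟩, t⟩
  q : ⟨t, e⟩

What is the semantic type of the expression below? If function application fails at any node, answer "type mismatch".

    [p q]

t

[p q]: functor p : ⟨⟨t, e⟩, t⟩, argument q : ⟨t, e⟩; result t.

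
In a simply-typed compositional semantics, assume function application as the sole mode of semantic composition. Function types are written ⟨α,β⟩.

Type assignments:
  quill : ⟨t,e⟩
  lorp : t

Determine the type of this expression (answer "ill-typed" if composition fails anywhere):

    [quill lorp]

At [quill lorp], quill : ⟨t,e⟩ takes lorp : t, giving e.

e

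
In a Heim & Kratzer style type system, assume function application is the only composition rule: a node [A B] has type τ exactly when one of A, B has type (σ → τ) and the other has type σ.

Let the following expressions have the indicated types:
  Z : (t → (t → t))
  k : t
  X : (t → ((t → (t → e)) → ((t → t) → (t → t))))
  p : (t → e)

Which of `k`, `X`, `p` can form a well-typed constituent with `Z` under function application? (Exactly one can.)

k

k — combines: Z : (t → (t → t)) takes k : t as argument, giving (t → t).
X : (t → ((t → (t → e)) → ((t → t) → (t → t)))) — Z needs t; X needs t; neither fits.
p : (t → e) — Z needs t; p needs t; neither fits.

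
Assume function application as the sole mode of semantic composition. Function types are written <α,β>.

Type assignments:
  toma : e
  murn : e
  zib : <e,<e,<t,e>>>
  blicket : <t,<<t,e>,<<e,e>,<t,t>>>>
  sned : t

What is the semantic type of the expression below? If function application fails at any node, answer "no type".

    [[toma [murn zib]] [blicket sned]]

<<e,e>,<t,t>>

[murn zib] — zib of type <e,<e,<t,e>>> combines with murn of type e: type <e,<t,e>>.
[toma [murn zib]] — [murn zib] of type <e,<t,e>> combines with toma of type e: type <t,e>.
[blicket sned] — blicket of type <t,<<t,e>,<<e,e>,<t,t>>>> combines with sned of type t: type <<t,e>,<<e,e>,<t,t>>>.
[[toma [murn zib]] [blicket sned]] — [blicket sned] of type <<t,e>,<<e,e>,<t,t>>> combines with [toma [murn zib]] of type <t,e>: type <<e,e>,<t,t>>.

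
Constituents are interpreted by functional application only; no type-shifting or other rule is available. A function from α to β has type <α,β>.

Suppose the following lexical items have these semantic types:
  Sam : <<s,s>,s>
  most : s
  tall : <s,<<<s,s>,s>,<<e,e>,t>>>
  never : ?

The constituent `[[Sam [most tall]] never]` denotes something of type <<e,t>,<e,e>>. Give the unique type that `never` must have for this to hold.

At [[Sam [most tall]] never] (required: <<e,t>,<e,e>>): [Sam [most tall]] is <<e,e>,t>, which is not a function with range <<e,t>,<e,e>>; hence never is the functor — type <<<e,e>,t>,<<e,t>,<e,e>>>.

<<<e,e>,t>,<<e,t>,<e,e>>>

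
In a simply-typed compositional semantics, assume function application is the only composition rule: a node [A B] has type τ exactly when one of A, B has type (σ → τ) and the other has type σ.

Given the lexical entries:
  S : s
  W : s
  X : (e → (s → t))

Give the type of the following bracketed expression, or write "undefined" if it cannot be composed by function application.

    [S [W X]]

undefined

[W X]: s and (e → (s → t)) cannot combine by function application — type clash.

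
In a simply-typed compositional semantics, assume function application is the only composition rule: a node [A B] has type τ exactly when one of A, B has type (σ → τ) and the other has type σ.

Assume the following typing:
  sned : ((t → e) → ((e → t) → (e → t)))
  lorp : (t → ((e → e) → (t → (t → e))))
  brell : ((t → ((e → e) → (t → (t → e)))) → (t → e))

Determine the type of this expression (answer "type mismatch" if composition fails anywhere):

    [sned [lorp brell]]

[lorp brell] — brell of type ((t → ((e → e) → (t → (t → e)))) → (t → e)) combines with lorp of type (t → ((e → e) → (t → (t → e)))): type (t → e).
[sned [lorp brell]] — sned of type ((t → e) → ((e → t) → (e → t))) combines with [lorp brell] of type (t → e): type ((e → t) → (e → t)).

((e → t) → (e → t))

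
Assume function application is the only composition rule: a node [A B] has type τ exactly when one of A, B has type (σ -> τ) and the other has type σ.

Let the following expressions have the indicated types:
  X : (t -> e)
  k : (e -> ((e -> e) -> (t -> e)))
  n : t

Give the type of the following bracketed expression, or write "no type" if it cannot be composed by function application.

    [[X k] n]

[X k]: (t -> e) with (e -> ((e -> e) -> (t -> e))) — neither is a function whose domain matches the other; composition fails here.

no type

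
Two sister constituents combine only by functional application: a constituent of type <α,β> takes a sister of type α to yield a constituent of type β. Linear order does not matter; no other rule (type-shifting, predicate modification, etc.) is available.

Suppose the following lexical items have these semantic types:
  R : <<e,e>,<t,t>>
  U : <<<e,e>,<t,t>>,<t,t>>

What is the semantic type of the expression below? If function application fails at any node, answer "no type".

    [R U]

[R U] — U of type <<<e,e>,<t,t>>,<t,t>> combines with R of type <<e,e>,<t,t>>: type <t,t>.

<t,t>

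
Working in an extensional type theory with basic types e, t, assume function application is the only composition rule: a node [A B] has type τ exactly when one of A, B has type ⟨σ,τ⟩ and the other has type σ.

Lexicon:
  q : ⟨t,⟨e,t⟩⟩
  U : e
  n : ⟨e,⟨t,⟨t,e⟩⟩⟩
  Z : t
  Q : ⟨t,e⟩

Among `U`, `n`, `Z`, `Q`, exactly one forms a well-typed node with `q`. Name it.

Z

U : e — does not combine with q.
n : ⟨e,⟨t,⟨t,e⟩⟩⟩ — does not combine with q.
Z — combines: q : ⟨t,⟨e,t⟩⟩ takes Z : t as argument, giving ⟨e,t⟩.
Q : ⟨t,e⟩ — does not combine with q.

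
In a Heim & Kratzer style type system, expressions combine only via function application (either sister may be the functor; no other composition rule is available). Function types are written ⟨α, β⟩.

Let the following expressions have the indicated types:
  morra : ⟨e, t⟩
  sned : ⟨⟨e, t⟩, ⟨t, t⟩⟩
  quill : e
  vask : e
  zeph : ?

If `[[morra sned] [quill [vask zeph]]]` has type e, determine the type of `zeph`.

⟨e, ⟨e, ⟨⟨t, t⟩, e⟩⟩⟩

[[morra sned] [quill [vask zeph]]] is required to be e. [morra sned] : ⟨t, t⟩ cannot yield e as functor, so [quill [vask zeph]] : ⟨⟨t, t⟩, e⟩.
[quill [vask zeph]] is required to be ⟨⟨t, t⟩, e⟩. quill : e cannot yield ⟨⟨t, t⟩, e⟩ as functor, so [vask zeph] : ⟨e, ⟨⟨t, t⟩, e⟩⟩.
[vask zeph] is required to be ⟨e, ⟨⟨t, t⟩, e⟩⟩. vask : e cannot yield ⟨e, ⟨⟨t, t⟩, e⟩⟩ as functor, so zeph : ⟨e, ⟨e, ⟨⟨t, t⟩, e⟩⟩⟩.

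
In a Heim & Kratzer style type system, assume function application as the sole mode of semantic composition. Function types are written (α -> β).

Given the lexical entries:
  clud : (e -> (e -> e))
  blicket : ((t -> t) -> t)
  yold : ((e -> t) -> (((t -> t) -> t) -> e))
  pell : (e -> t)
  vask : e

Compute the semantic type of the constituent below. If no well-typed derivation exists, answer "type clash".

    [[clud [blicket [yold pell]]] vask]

At [yold pell], yold : ((e -> t) -> (((t -> t) -> t) -> e)) takes pell : (e -> t), giving (((t -> t) -> t) -> e).
At [blicket [yold pell]], [yold pell] : (((t -> t) -> t) -> e) takes blicket : ((t -> t) -> t), giving e.
At [clud [blicket [yold pell]]], clud : (e -> (e -> e)) takes [blicket [yold pell]] : e, giving (e -> e).
At [[clud [blicket [yold pell]]] vask], [clud [blicket [yold pell]]] : (e -> e) takes vask : e, giving e.

e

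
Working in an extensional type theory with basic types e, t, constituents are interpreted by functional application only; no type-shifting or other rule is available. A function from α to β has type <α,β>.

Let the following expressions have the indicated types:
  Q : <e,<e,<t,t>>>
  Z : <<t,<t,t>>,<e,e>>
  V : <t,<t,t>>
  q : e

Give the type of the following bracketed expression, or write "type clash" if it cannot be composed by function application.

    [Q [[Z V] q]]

At [Z V], Z : <<t,<t,t>>,<e,e>> takes V : <t,<t,t>>, giving <e,e>.
At [[Z V] q], [Z V] : <e,e> takes q : e, giving e.
At [Q [[Z V] q]], Q : <e,<e,<t,t>>> takes [[Z V] q] : e, giving <e,<t,t>>.

<e,<t,t>>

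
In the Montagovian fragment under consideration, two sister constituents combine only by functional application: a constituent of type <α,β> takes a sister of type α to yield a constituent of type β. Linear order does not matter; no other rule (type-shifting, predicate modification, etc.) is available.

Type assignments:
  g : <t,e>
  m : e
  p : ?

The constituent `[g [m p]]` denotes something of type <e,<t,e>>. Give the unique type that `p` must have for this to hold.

<e,<<t,e>,<e,<t,e>>>>

For [g [m p]] to have type <e,<t,e>> with g of type <t,e>, [m p] must be the function: [m p] : <<t,e>,<e,<t,e>>>.
For [m p] to have type <<t,e>,<e,<t,e>>> with m of type e, p must be the function: p : <e,<<t,e>,<e,<t,e>>>>.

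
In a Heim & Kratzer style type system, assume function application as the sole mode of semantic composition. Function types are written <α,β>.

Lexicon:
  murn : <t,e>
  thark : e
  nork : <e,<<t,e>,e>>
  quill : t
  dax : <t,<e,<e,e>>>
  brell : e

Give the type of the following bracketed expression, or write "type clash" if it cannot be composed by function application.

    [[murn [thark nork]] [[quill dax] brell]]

e

At [thark nork], nork : <e,<<t,e>,e>> takes thark : e, giving <<t,e>,e>.
At [murn [thark nork]], [thark nork] : <<t,e>,e> takes murn : <t,e>, giving e.
At [quill dax], dax : <t,<e,<e,e>>> takes quill : t, giving <e,<e,e>>.
At [[quill dax] brell], [quill dax] : <e,<e,e>> takes brell : e, giving <e,e>.
At [[murn [thark nork]] [[quill dax] brell]], [[quill dax] brell] : <e,e> takes [murn [thark nork]] : e, giving e.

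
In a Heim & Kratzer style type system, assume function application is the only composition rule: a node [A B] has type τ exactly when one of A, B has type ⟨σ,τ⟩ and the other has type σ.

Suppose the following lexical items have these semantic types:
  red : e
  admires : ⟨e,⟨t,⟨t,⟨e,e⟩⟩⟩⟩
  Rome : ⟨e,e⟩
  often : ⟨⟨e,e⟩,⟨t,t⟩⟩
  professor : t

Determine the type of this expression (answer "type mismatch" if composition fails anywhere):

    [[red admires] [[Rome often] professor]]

⟨t,⟨e,e⟩⟩

At [red admires], admires : ⟨e,⟨t,⟨t,⟨e,e⟩⟩⟩⟩ takes red : e, giving ⟨t,⟨t,⟨e,e⟩⟩⟩.
At [Rome often], often : ⟨⟨e,e⟩,⟨t,t⟩⟩ takes Rome : ⟨e,e⟩, giving ⟨t,t⟩.
At [[Rome often] professor], [Rome often] : ⟨t,t⟩ takes professor : t, giving t.
At [[red admires] [[Rome often] professor]], [red admires] : ⟨t,⟨t,⟨e,e⟩⟩⟩ takes [[Rome often] professor] : t, giving ⟨t,⟨e,e⟩⟩.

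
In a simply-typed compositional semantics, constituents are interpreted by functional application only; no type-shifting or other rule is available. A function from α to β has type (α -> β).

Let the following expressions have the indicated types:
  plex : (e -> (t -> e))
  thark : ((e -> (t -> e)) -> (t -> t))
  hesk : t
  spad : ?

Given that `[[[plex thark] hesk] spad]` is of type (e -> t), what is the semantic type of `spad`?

(t -> (e -> t))

[[[plex thark] hesk] spad] is required to be (e -> t). [[plex thark] hesk] : t cannot yield (e -> t) as functor, so spad : (t -> (e -> t)).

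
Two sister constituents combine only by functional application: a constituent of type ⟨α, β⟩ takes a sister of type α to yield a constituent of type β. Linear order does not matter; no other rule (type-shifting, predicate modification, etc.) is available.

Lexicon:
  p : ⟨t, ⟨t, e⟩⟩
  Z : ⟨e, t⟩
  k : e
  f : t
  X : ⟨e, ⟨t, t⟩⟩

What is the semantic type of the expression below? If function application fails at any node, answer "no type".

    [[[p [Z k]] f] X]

⟨t, t⟩

[Z k]: Z is ⟨e, t⟩, k is e; result t.
[p [Z k]]: p is ⟨t, ⟨t, e⟩⟩, [Z k] is t; result ⟨t, e⟩.
[[p [Z k]] f]: [p [Z k]] is ⟨t, e⟩, f is t; result e.
[[[p [Z k]] f] X]: X is ⟨e, ⟨t, t⟩⟩, [[p [Z k]] f] is e; result ⟨t, t⟩.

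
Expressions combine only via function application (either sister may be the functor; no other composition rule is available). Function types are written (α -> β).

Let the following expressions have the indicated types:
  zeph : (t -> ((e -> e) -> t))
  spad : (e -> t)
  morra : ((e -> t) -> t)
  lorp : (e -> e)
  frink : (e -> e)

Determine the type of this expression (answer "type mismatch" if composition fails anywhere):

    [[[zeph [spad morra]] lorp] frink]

[spad morra]: morra is ((e -> t) -> t), spad is (e -> t); result t.
[zeph [spad morra]]: zeph is (t -> ((e -> e) -> t)), [spad morra] is t; result ((e -> e) -> t).
[[zeph [spad morra]] lorp]: [zeph [spad morra]] is ((e -> e) -> t), lorp is (e -> e); result t.
[[[zeph [spad morra]] lorp] frink]: t and (e -> e) cannot combine by function application — type clash.

type mismatch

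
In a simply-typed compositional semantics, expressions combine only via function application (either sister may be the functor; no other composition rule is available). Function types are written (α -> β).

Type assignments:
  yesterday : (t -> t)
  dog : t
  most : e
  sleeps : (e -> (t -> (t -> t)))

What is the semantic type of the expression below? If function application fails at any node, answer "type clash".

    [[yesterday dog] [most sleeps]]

[yesterday dog] — yesterday of type (t -> t) combines with dog of type t: type t.
[most sleeps] — sleeps of type (e -> (t -> (t -> t))) combines with most of type e: type (t -> (t -> t)).
[[yesterday dog] [most sleeps]] — [most sleeps] of type (t -> (t -> t)) combines with [yesterday dog] of type t: type (t -> t).

(t -> t)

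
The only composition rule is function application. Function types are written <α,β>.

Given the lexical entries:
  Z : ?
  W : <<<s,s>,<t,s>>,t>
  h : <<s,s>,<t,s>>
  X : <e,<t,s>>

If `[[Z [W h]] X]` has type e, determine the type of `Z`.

At [[Z [W h]] X] (required: e): X is <e,<t,s>>, which is not a function with range e; hence [Z [W h]] is the functor — type <<e,<t,s>>,e>.
At [Z [W h]] (required: <<e,<t,s>>,e>): [W h] is t, which is not a function with range <<e,<t,s>>,e>; hence Z is the functor — type <t,<<e,<t,s>>,e>>.

<t,<<e,<t,s>>,e>>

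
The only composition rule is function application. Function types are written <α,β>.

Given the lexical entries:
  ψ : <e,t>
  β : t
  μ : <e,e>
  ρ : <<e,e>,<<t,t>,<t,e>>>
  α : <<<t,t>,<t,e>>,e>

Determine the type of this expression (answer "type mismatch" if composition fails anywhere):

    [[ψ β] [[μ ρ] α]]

[ψ β]: <e,t> and t cannot combine by function application — type clash.

type mismatch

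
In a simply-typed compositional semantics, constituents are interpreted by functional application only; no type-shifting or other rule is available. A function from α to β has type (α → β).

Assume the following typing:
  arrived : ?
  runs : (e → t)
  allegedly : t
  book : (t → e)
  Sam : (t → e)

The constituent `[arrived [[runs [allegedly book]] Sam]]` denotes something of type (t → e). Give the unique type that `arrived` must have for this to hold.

(e → (t → e))

[arrived [[runs [allegedly book]] Sam]] is required to be (t → e). [[runs [allegedly book]] Sam] : e cannot yield (t → e) as functor, so arrived : (e → (t → e)).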